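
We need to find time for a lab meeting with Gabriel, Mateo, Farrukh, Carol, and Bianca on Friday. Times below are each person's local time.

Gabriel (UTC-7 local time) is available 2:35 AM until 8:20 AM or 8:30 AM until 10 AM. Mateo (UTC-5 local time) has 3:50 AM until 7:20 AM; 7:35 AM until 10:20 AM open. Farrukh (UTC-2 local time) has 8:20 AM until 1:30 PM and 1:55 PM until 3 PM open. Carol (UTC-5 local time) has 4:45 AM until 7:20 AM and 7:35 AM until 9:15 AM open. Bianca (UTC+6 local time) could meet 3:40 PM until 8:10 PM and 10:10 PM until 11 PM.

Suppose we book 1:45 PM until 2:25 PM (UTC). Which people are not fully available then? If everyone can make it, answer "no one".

Gabriel in UTC: 09:35-15:20, 15:30-17:00 (add 7h to convert from UTC-7).
Mateo in UTC: 08:50-12:20, 12:35-15:20 (add 5h to convert from UTC-5).
Farrukh in UTC: 10:20-15:30, 15:55-17:00 (add 2h to convert from UTC-2).
Carol in UTC: 09:45-12:20, 12:35-14:15 (add 5h to convert from UTC-5).
Bianca in UTC: 09:40-14:10, 16:10-17:00 (subtract 6h to convert from UTC+6).
Gabriel: free for 13:45-14:25. Mateo: free for 13:45-14:25. Farrukh: free for 13:45-14:25. Carol: not fully free for 13:45-14:25. Bianca: not fully free for 13:45-14:25.

Bianca, Carol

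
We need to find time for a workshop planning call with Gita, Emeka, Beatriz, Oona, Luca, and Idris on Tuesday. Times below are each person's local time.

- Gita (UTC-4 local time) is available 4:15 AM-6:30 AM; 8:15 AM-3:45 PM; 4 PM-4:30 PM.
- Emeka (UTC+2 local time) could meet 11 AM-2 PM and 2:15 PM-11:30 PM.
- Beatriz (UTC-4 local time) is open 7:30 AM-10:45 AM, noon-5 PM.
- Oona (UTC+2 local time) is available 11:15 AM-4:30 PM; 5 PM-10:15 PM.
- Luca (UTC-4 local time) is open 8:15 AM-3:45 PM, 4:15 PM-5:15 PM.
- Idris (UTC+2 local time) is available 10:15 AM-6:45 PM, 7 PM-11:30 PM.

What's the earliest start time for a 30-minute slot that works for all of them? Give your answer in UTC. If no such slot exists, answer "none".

Gita in UTC: 08:15-10:30, 12:15-19:45, 20:00-20:30 (add 4h to convert from UTC-4).
Emeka in UTC: 09:00-12:00, 12:15-21:30 (subtract 2h to convert from UTC+2).
Beatriz in UTC: 11:30-14:45, 16:00-21:00 (add 4h to convert from UTC-4).
Oona in UTC: 09:15-14:30, 15:00-20:15 (subtract 2h to convert from UTC+2).
Luca in UTC: 12:15-19:45, 20:15-21:15 (add 4h to convert from UTC-4).
Idris in UTC: 08:15-16:45, 17:00-21:30 (subtract 2h to convert from UTC+2).
Gita ∩ Emeka: 09:00-10:30, 12:15-19:45, 20:00-20:30.
Gita ∩ Emeka ∩ Beatriz: 12:15-14:45, 16:00-19:45, 20:00-20:30.
Gita ∩ Emeka ∩ Beatriz ∩ Oona: 12:15-14:30, 16:00-19:45, 20:00-20:15.
Gita ∩ Emeka ∩ Beatriz ∩ Oona ∩ Luca: 12:15-14:30, 16:00-19:45.
Gita ∩ Emeka ∩ Beatriz ∩ Oona ∩ Luca ∩ Idris: 12:15-14:30, 16:00-16:45, 17:00-19:45.
The first common window of at least 30 minutes is 12:15-14:30, so the earliest start is 12:15.

12:15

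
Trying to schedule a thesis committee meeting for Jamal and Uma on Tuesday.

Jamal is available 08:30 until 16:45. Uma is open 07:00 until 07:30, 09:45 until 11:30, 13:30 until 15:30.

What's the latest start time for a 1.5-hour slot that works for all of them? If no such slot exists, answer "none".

Jamal ∩ Uma: 09:45-11:30, 13:30-15:30.
Those are the intersection windows.
The last common window of at least 90 minutes is 13:30-15:30; a 90-minute meeting can start as late as 14:00 and still end by 15:30.

14:00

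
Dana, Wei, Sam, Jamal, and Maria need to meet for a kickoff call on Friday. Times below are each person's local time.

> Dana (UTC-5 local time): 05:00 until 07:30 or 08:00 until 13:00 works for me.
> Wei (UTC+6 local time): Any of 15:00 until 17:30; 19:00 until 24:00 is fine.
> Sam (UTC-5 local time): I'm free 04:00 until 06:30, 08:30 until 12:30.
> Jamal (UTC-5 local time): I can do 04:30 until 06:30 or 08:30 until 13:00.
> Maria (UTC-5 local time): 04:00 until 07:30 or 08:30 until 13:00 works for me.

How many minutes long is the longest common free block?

Dana in UTC: 10:00-12:30, 13:00-18:00 (add 5h to convert from UTC-5).
Wei in UTC: 09:00-11:30, 13:00-18:00 (subtract 6h to convert from UTC+6).
Sam in UTC: 09:00-11:30, 13:30-17:30 (add 5h to convert from UTC-5).
Jamal in UTC: 09:30-11:30, 13:30-18:00 (add 5h to convert from UTC-5).
Maria in UTC: 09:00-12:30, 13:30-18:00 (add 5h to convert from UTC-5).
Dana ∩ Wei: 10:00-11:30, 13:00-18:00.
Dana ∩ Wei ∩ Sam: 10:00-11:30, 13:30-17:30.
Dana ∩ Wei ∩ Sam ∩ Jamal: 10:00-11:30, 13:30-17:30.
Dana ∩ Wei ∩ Sam ∩ Jamal ∩ Maria: 10:00-11:30, 13:30-17:30.
Those are the intersection windows.
The longest is 13:30-17:30 at 240 minutes.

240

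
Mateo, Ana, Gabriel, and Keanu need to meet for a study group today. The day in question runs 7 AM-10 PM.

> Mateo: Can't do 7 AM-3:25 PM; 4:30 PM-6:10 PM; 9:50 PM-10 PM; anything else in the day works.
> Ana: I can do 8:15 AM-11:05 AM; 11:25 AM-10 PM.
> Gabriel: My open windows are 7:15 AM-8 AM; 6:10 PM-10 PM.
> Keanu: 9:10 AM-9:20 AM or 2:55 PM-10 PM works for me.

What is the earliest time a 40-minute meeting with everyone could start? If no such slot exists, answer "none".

Mateo free: 15:25-16:30, 18:10-21:50 (invert busy blocks within the working day).
Ana free: 08:15-11:05, 11:25-22:00.
Gabriel free: 07:15-08:00, 18:10-22:00.
Keanu free: 09:10-09:20, 14:55-22:00.
Mateo ∩ Ana: 15:25-16:30, 18:10-21:50.
Mateo ∩ Ana ∩ Gabriel: 18:10-21:50.
Mateo ∩ Ana ∩ Gabriel ∩ Keanu: 18:10-21:50.
The first common window of at least 40 minutes is 18:10-21:50, so the earliest start is 18:10.

18:10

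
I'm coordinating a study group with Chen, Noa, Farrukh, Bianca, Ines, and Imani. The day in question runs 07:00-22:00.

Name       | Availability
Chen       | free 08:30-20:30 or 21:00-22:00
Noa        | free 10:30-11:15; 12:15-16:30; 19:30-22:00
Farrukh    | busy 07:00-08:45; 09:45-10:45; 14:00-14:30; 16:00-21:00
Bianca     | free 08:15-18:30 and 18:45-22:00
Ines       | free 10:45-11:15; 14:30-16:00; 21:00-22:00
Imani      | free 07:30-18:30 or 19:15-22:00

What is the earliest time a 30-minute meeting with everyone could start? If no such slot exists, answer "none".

10:45

Chen free: 08:30-20:30, 21:00-22:00.
Noa free: 10:30-11:15, 12:15-16:30, 19:30-22:00.
Farrukh free: 08:45-09:45, 10:45-14:00, 14:30-16:00, 21:00-22:00 (invert busy blocks within the working day).
Bianca free: 08:15-18:30, 18:45-22:00.
Ines free: 10:45-11:15, 14:30-16:00, 21:00-22:00.
Imani free: 07:30-18:30, 19:15-22:00.
Chen ∩ Noa: 10:30-11:15, 12:15-16:30, 19:30-20:30, 21:00-22:00.
Chen ∩ Noa ∩ Farrukh: 10:45-11:15, 12:15-14:00, 14:30-16:00, 21:00-22:00.
Chen ∩ Noa ∩ Farrukh ∩ Bianca: 10:45-11:15, 12:15-14:00, 14:30-16:00, 21:00-22:00.
Chen ∩ Noa ∩ Farrukh ∩ Bianca ∩ Ines: 10:45-11:15, 14:30-16:00, 21:00-22:00.
Chen ∩ Noa ∩ Farrukh ∩ Bianca ∩ Ines ∩ Imani: 10:45-11:15, 14:30-16:00, 21:00-22:00.
The first common window of at least 30 minutes is 10:45-11:15, so the earliest start is 10:45.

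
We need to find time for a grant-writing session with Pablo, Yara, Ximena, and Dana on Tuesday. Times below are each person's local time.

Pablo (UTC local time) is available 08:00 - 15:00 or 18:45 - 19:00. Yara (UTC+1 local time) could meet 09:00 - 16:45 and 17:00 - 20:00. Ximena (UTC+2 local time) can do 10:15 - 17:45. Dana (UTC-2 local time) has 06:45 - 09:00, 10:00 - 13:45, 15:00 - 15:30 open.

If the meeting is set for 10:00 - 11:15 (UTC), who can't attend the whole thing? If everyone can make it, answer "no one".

Pablo in UTC: 08:00-15:00, 18:45-19:00.
Yara in UTC: 08:00-15:45, 16:00-19:00 (subtract 1h to convert from UTC+1).
Ximena in UTC: 08:15-15:45 (subtract 2h to convert from UTC+2).
Dana in UTC: 08:45-11:00, 12:00-15:45, 17:00-17:30 (add 2h to convert from UTC-2).
Pablo: free for 10:00-11:15. Yara: free for 10:00-11:15. Ximena: free for 10:00-11:15. Dana: not fully free for 10:00-11:15.

Dana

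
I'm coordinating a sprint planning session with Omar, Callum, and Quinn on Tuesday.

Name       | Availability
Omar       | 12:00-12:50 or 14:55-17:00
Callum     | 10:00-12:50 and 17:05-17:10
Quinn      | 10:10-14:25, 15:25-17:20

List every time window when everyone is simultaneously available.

12:00-12:50

Omar ∩ Callum: 12:00-12:50.
Omar ∩ Callum ∩ Quinn: 12:00-12:50.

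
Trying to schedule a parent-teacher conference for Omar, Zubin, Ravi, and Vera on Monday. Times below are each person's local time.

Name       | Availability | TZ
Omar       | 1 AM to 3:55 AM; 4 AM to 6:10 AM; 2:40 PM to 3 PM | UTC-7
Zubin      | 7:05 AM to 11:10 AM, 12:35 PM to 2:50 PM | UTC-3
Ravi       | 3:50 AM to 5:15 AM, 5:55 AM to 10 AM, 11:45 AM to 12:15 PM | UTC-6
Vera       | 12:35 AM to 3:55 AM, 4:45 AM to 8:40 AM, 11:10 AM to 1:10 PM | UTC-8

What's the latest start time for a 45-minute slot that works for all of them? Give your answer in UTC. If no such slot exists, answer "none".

Omar in UTC: 08:00-10:55, 11:00-13:10, 21:40-22:00 (add 7h to convert from UTC-7).
Zubin in UTC: 10:05-14:10, 15:35-17:50 (add 3h to convert from UTC-3).
Ravi in UTC: 09:50-11:15, 11:55-16:00, 17:45-18:15 (add 6h to convert from UTC-6).
Vera in UTC: 08:35-11:55, 12:45-16:40, 19:10-21:10 (add 8h to convert from UTC-8).
Omar ∩ Zubin: 10:05-10:55, 11:00-13:10.
Omar ∩ Zubin ∩ Ravi: 10:05-10:55, 11:00-11:15, 11:55-13:10.
Omar ∩ Zubin ∩ Ravi ∩ Vera: 10:05-10:55, 11:00-11:15, 12:45-13:10.
The last common window of at least 45 minutes is 10:05-10:55; a 45-minute meeting can start as late as 10:10 and still end by 10:55.

10:10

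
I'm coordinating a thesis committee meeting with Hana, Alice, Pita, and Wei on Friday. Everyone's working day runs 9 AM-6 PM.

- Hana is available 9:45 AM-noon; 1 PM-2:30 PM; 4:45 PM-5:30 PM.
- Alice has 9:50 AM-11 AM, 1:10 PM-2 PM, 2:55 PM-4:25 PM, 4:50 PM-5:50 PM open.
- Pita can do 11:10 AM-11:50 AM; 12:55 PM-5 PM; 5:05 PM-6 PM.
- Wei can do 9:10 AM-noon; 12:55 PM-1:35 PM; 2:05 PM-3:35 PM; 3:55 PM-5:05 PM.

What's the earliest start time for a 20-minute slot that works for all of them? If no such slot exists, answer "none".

Hana ∩ Alice: 09:50-11:00, 13:10-14:00, 16:50-17:30.
Hana ∩ Alice ∩ Pita: 13:10-14:00, 16:50-17:00, 17:05-17:30.
Hana ∩ Alice ∩ Pita ∩ Wei: 13:10-13:35, 16:50-17:00.
Those are the intersection windows.
The first common window of at least 20 minutes is 13:10-13:35, so the earliest start is 13:10.

13:10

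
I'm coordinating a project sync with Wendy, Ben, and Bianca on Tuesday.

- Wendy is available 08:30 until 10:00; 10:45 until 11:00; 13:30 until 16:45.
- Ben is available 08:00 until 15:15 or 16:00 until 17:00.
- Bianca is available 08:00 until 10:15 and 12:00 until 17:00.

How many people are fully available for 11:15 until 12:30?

1

Ben can make the full 11:15-12:30 slot — that's 1.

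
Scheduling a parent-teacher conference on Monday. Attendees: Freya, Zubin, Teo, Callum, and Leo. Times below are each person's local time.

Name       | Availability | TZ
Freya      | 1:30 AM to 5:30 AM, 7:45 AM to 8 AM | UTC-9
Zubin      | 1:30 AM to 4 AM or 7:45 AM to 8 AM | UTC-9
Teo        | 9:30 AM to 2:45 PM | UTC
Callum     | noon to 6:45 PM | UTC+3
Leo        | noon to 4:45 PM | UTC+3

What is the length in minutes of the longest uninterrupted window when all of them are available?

150

Freya in UTC: 10:30-14:30, 16:45-17:00 (add 9h to convert from UTC-9).
Zubin in UTC: 10:30-13:00, 16:45-17:00 (add 9h to convert from UTC-9).
Teo in UTC: 09:30-14:45.
Callum in UTC: 09:00-15:45 (subtract 3h to convert from UTC+3).
Leo in UTC: 09:00-13:45 (subtract 3h to convert from UTC+3).
Freya ∩ Zubin: 10:30-13:00, 16:45-17:00.
Freya ∩ Zubin ∩ Teo: 10:30-13:00.
Freya ∩ Zubin ∩ Teo ∩ Callum: 10:30-13:00.
Freya ∩ Zubin ∩ Teo ∩ Callum ∩ Leo: 10:30-13:00.
Those are the intersection windows.
The longest is 10:30-13:00 at 150 minutes.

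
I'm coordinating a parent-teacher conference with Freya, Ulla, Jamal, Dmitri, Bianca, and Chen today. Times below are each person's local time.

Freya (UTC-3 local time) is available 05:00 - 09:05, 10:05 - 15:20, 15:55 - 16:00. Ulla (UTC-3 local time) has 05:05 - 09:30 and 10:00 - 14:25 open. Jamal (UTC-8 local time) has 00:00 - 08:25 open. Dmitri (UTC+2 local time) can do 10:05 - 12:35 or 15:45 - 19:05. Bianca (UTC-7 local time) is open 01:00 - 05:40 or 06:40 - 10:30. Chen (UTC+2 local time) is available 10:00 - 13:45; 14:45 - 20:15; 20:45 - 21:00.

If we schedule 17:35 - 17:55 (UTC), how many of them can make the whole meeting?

Freya in UTC: 08:00-12:05, 13:05-18:20, 18:55-19:00 (add 3h to convert from UTC-3).
Ulla in UTC: 08:05-12:30, 13:00-17:25 (add 3h to convert from UTC-3).
Jamal in UTC: 08:00-16:25 (add 8h to convert from UTC-8).
Dmitri in UTC: 08:05-10:35, 13:45-17:05 (subtract 2h to convert from UTC+2).
Bianca in UTC: 08:00-12:40, 13:40-17:30 (add 7h to convert from UTC-7).
Chen in UTC: 08:00-11:45, 12:45-18:15, 18:45-19:00 (subtract 2h to convert from UTC+2).
Freya and Chen can make the full 17:35-17:55 slot — that's 2.

2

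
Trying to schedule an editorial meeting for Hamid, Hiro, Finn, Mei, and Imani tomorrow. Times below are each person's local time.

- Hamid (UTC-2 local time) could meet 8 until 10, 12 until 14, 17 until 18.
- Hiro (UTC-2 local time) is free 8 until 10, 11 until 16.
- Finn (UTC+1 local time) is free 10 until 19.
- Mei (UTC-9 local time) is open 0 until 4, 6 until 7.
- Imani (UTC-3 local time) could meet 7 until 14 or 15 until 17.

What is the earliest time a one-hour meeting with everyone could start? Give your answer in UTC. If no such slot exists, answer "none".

10:00

Hamid in UTC: 10:00-12:00, 14:00-16:00, 19:00-20:00 (add 2h to convert from UTC-2).
Hiro in UTC: 10:00-12:00, 13:00-18:00 (add 2h to convert from UTC-2).
Finn in UTC: 09:00-18:00 (subtract 1h to convert from UTC+1).
Mei in UTC: 09:00-13:00, 15:00-16:00 (add 9h to convert from UTC-9).
Imani in UTC: 10:00-17:00, 18:00-20:00 (add 3h to convert from UTC-3).
Hamid ∩ Hiro: 10:00-12:00, 14:00-16:00.
Hamid ∩ Hiro ∩ Finn: 10:00-12:00, 14:00-16:00.
Hamid ∩ Hiro ∩ Finn ∩ Mei: 10:00-12:00, 15:00-16:00.
Hamid ∩ Hiro ∩ Finn ∩ Mei ∩ Imani: 10:00-12:00, 15:00-16:00.
The first common window of at least 60 minutes is 10:00-12:00, so the earliest start is 10:00.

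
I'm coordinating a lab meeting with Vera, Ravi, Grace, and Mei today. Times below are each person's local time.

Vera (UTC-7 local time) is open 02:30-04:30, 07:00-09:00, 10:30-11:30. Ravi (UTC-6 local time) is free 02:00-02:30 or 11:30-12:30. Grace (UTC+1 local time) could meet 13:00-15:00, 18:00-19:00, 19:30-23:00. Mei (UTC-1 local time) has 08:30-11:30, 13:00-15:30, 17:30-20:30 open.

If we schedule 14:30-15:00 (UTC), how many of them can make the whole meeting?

2

Vera in UTC: 09:30-11:30, 14:00-16:00, 17:30-18:30 (add 7h to convert from UTC-7).
Ravi in UTC: 08:00-08:30, 17:30-18:30 (add 6h to convert from UTC-6).
Grace in UTC: 12:00-14:00, 17:00-18:00, 18:30-22:00 (subtract 1h to convert from UTC+1).
Mei in UTC: 09:30-12:30, 14:00-16:30, 18:30-21:30 (add 1h to convert from UTC-1).
Vera and Mei can make the full 14:30-15:00 slot — that's 2.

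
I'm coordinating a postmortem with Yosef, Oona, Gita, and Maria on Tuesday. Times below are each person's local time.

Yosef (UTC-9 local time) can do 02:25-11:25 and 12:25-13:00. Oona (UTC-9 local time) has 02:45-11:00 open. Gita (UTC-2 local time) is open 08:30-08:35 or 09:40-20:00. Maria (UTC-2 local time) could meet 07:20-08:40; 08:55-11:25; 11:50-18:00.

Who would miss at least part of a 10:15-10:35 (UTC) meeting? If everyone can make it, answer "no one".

Gita, Oona, Yosef

Yosef in UTC: 11:25-20:25, 21:25-22:00 (add 9h to convert from UTC-9).
Oona in UTC: 11:45-20:00 (add 9h to convert from UTC-9).
Gita in UTC: 10:30-10:35, 11:40-22:00 (add 2h to convert from UTC-2).
Maria in UTC: 09:20-10:40, 10:55-13:25, 13:50-20:00 (add 2h to convert from UTC-2).
Yosef: not fully free for 10:15-10:35. Oona: not fully free for 10:15-10:35. Gita: not fully free for 10:15-10:35. Maria: free for 10:15-10:35.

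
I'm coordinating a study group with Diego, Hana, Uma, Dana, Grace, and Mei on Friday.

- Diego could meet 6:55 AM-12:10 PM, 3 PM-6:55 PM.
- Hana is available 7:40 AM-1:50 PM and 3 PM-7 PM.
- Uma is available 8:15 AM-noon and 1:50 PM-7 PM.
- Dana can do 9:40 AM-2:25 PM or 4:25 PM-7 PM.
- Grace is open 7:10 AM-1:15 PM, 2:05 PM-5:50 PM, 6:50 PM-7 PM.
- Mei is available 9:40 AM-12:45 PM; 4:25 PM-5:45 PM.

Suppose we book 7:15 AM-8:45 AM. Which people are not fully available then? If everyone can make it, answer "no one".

Diego: free for 07:15-08:45. Hana: not fully free for 07:15-08:45. Uma: not fully free for 07:15-08:45. Dana: not fully free for 07:15-08:45. Grace: free for 07:15-08:45. Mei: not fully free for 07:15-08:45.

Dana, Hana, Mei, Uma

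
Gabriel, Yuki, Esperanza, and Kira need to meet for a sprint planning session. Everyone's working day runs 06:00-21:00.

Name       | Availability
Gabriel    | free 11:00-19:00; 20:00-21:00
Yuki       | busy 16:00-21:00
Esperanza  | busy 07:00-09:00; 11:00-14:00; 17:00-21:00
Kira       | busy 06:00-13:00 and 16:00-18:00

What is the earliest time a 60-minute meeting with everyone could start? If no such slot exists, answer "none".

14:00

Gabriel free: 11:00-19:00, 20:00-21:00.
Yuki free: 06:00-16:00 (invert busy blocks within the working day).
Esperanza free: 06:00-07:00, 09:00-11:00, 14:00-17:00 (invert busy blocks within the working day).
Kira free: 13:00-16:00, 18:00-21:00 (invert busy blocks within the working day).
Gabriel ∩ Yuki: 11:00-16:00.
Gabriel ∩ Yuki ∩ Esperanza: 14:00-16:00.
Gabriel ∩ Yuki ∩ Esperanza ∩ Kira: 14:00-16:00.
The first common window of at least 60 minutes is 14:00-16:00, so the earliest start is 14:00.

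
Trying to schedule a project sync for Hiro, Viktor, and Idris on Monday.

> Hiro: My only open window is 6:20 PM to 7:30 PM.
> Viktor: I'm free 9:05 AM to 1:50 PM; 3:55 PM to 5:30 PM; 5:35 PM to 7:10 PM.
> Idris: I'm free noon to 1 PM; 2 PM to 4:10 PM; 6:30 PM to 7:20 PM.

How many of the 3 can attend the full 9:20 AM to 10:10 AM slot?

1

Viktor can make the full 09:20-10:10 slot — that's 1.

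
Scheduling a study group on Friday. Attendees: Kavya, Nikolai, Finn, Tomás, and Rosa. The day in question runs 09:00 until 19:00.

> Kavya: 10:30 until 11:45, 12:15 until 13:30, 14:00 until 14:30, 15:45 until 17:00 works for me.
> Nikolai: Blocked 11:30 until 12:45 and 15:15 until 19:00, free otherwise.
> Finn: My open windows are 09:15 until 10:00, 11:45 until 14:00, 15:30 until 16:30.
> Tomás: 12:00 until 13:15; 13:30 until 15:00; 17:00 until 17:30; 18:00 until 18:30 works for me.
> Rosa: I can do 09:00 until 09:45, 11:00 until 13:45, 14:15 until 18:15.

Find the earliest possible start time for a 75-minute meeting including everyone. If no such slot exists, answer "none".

Kavya free: 10:30-11:45, 12:15-13:30, 14:00-14:30, 15:45-17:00.
Nikolai free: 09:00-11:30, 12:45-15:15 (invert busy blocks within the working day).
Finn free: 09:15-10:00, 11:45-14:00, 15:30-16:30.
Tomás free: 12:00-13:15, 13:30-15:00, 17:00-17:30, 18:00-18:30.
Rosa free: 09:00-09:45, 11:00-13:45, 14:15-18:15.
Kavya ∩ Nikolai: 10:30-11:30, 12:45-13:30, 14:00-14:30.
Kavya ∩ Nikolai ∩ Finn: 12:45-13:30.
Kavya ∩ Nikolai ∩ Finn ∩ Tomás: 12:45-13:15.
Kavya ∩ Nikolai ∩ Finn ∩ Tomás ∩ Rosa: 12:45-13:15.
No common window is at least 75 minutes long.

none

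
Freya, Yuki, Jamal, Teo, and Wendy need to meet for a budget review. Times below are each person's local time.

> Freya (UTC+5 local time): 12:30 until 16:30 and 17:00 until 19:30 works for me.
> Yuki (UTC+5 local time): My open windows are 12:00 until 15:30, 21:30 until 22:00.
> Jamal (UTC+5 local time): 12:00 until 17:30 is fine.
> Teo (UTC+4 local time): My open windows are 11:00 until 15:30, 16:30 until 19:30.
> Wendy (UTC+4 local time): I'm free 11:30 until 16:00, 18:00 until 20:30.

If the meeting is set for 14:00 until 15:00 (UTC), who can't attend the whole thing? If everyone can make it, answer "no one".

Freya in UTC: 07:30-11:30, 12:00-14:30 (subtract 5h to convert from UTC+5).
Yuki in UTC: 07:00-10:30, 16:30-17:00 (subtract 5h to convert from UTC+5).
Jamal in UTC: 07:00-12:30 (subtract 5h to convert from UTC+5).
Teo in UTC: 07:00-11:30, 12:30-15:30 (subtract 4h to convert from UTC+4).
Wendy in UTC: 07:30-12:00, 14:00-16:30 (subtract 4h to convert from UTC+4).
Freya: not fully free for 14:00-15:00. Yuki: not fully free for 14:00-15:00. Jamal: not fully free for 14:00-15:00. Teo: free for 14:00-15:00. Wendy: free for 14:00-15:00.

Freya, Jamal, Yuki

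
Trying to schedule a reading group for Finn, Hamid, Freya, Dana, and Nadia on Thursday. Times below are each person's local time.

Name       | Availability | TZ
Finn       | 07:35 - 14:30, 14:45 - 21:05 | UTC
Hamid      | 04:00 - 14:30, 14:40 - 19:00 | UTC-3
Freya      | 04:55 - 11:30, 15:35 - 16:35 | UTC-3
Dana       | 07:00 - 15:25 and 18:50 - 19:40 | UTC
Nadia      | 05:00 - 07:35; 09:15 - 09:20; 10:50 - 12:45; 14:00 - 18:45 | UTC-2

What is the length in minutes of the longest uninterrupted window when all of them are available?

100

Finn in UTC: 07:35-14:30, 14:45-21:05.
Hamid in UTC: 07:00-17:30, 17:40-22:00 (add 3h to convert from UTC-3).
Freya in UTC: 07:55-14:30, 18:35-19:35 (add 3h to convert from UTC-3).
Dana in UTC: 07:00-15:25, 18:50-19:40.
Nadia in UTC: 07:00-09:35, 11:15-11:20, 12:50-14:45, 16:00-20:45 (add 2h to convert from UTC-2).
Finn ∩ Hamid: 07:35-14:30, 14:45-17:30, 17:40-21:05.
Finn ∩ Hamid ∩ Freya: 07:55-14:30, 18:35-19:35.
Finn ∩ Hamid ∩ Freya ∩ Dana: 07:55-14:30, 18:50-19:35.
Finn ∩ Hamid ∩ Freya ∩ Dana ∩ Nadia: 07:55-09:35, 11:15-11:20, 12:50-14:30, 18:50-19:35.
The longest is 07:55-09:35 at 100 minutes.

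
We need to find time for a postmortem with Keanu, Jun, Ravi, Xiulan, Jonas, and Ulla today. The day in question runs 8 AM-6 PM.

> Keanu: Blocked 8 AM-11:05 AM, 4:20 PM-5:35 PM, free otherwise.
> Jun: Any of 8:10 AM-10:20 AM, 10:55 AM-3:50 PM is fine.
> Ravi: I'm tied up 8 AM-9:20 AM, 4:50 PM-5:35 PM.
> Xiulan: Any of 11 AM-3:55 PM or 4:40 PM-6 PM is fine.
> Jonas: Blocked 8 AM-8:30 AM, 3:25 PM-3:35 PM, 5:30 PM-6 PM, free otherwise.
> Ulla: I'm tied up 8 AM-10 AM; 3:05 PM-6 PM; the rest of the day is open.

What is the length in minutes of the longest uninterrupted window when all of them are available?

Keanu free: 11:05-16:20, 17:35-18:00 (invert busy blocks within the working day).
Jun free: 08:10-10:20, 10:55-15:50.
Ravi free: 09:20-16:50, 17:35-18:00 (invert busy blocks within the working day).
Xiulan free: 11:00-15:55, 16:40-18:00.
Jonas free: 08:30-15:25, 15:35-17:30 (invert busy blocks within the working day).
Ulla free: 10:00-15:05 (invert busy blocks within the working day).
Keanu ∩ Jun: 11:05-15:50.
Keanu ∩ Jun ∩ Ravi: 11:05-15:50.
Keanu ∩ Jun ∩ Ravi ∩ Xiulan: 11:05-15:50.
Keanu ∩ Jun ∩ Ravi ∩ Xiulan ∩ Jonas: 11:05-15:25, 15:35-15:50.
Keanu ∩ Jun ∩ Ravi ∩ Xiulan ∩ Jonas ∩ Ulla: 11:05-15:05.
So the common availability across everyone is 11:05-15:05.
The longest is 11:05-15:05 at 240 minutes.

240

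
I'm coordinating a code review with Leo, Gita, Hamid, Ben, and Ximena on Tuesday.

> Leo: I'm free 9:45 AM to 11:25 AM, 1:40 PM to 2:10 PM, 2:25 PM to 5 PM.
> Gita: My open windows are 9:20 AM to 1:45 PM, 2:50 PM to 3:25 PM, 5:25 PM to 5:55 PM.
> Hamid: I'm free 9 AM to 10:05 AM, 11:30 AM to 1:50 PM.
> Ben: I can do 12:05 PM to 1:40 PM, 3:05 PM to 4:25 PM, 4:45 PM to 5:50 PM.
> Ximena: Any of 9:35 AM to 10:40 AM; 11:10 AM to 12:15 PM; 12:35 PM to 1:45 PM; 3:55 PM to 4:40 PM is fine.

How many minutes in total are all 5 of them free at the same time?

0

Leo ∩ Gita: 09:45-11:25, 13:40-13:45, 14:50-15:25.
Leo ∩ Gita ∩ Hamid: 09:45-10:05, 13:40-13:45.
Leo ∩ Gita ∩ Hamid ∩ Ben: ∅.
Leo ∩ Gita ∩ Hamid ∩ Ben ∩ Ximena: ∅.
There is no time when everyone is free.
There is no common window, so the total is 0 minutes.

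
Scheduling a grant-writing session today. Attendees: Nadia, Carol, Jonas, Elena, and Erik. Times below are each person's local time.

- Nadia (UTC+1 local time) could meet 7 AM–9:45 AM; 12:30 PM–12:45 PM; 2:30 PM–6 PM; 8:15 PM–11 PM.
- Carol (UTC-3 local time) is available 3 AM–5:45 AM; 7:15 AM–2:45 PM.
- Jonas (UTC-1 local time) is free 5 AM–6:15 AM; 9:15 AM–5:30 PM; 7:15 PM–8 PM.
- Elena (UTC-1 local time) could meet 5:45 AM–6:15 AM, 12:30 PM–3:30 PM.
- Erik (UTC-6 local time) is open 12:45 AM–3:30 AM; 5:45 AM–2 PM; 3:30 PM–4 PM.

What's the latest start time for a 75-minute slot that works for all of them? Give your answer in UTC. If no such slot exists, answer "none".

Nadia in UTC: 06:00-08:45, 11:30-11:45, 13:30-17:00, 19:15-22:00 (subtract 1h to convert from UTC+1).
Carol in UTC: 06:00-08:45, 10:15-17:45 (add 3h to convert from UTC-3).
Jonas in UTC: 06:00-07:15, 10:15-18:30, 20:15-21:00 (add 1h to convert from UTC-1).
Elena in UTC: 06:45-07:15, 13:30-16:30 (add 1h to convert from UTC-1).
Erik in UTC: 06:45-09:30, 11:45-20:00, 21:30-22:00 (add 6h to convert from UTC-6).
Nadia ∩ Carol: 06:00-08:45, 11:30-11:45, 13:30-17:00.
Nadia ∩ Carol ∩ Jonas: 06:00-07:15, 11:30-11:45, 13:30-17:00.
Nadia ∩ Carol ∩ Jonas ∩ Elena: 06:45-07:15, 13:30-16:30.
Nadia ∩ Carol ∩ Jonas ∩ Elena ∩ Erik: 06:45-07:15, 13:30-16:30.
The last common window of at least 75 minutes is 13:30-16:30; a 75-minute meeting can start as late as 15:15 and still end by 16:30.

15:15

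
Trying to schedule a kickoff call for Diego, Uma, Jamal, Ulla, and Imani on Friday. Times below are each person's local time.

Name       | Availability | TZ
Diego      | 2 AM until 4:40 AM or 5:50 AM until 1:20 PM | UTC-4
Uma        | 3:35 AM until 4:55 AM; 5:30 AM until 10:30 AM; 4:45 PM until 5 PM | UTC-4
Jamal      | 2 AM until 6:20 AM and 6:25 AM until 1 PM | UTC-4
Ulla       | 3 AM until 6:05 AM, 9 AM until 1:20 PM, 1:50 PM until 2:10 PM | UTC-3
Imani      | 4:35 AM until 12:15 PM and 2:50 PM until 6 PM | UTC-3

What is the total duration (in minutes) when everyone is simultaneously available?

Diego in UTC: 06:00-08:40, 09:50-17:20 (add 4h to convert from UTC-4).
Uma in UTC: 07:35-08:55, 09:30-14:30, 20:45-21:00 (add 4h to convert from UTC-4).
Jamal in UTC: 06:00-10:20, 10:25-17:00 (add 4h to convert from UTC-4).
Ulla in UTC: 06:00-09:05, 12:00-16:20, 16:50-17:10 (add 3h to convert from UTC-3).
Imani in UTC: 07:35-15:15, 17:50-21:00 (add 3h to convert from UTC-3).
Diego ∩ Uma: 07:35-08:40, 09:50-14:30.
Diego ∩ Uma ∩ Jamal: 07:35-08:40, 09:50-10:20, 10:25-14:30.
Diego ∩ Uma ∩ Jamal ∩ Ulla: 07:35-08:40, 12:00-14:30.
Diego ∩ Uma ∩ Jamal ∩ Ulla ∩ Imani: 07:35-08:40, 12:00-14:30.
Summing the common windows: 65 + 150 = 215 minutes.

215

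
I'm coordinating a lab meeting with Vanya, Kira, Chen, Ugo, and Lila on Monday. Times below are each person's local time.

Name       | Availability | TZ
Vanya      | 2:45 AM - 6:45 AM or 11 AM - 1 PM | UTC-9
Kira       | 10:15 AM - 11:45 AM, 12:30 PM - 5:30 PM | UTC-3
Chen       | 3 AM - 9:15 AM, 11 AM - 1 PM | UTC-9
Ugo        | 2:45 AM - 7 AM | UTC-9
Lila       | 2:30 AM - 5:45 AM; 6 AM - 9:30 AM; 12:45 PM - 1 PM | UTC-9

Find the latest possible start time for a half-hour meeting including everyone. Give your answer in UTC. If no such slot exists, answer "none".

Vanya in UTC: 11:45-15:45, 20:00-22:00 (add 9h to convert from UTC-9).
Kira in UTC: 13:15-14:45, 15:30-20:30 (add 3h to convert from UTC-3).
Chen in UTC: 12:00-18:15, 20:00-22:00 (add 9h to convert from UTC-9).
Ugo in UTC: 11:45-16:00 (add 9h to convert from UTC-9).
Lila in UTC: 11:30-14:45, 15:00-18:30, 21:45-22:00 (add 9h to convert from UTC-9).
Vanya ∩ Kira: 13:15-14:45, 15:30-15:45, 20:00-20:30.
Vanya ∩ Kira ∩ Chen: 13:15-14:45, 15:30-15:45, 20:00-20:30.
Vanya ∩ Kira ∩ Chen ∩ Ugo: 13:15-14:45, 15:30-15:45.
Vanya ∩ Kira ∩ Chen ∩ Ugo ∩ Lila: 13:15-14:45, 15:30-15:45.
So the common availability across everyone is 13:15-14:45, 15:30-15:45.
The last common window of at least 30 minutes is 13:15-14:45; a 30-minute meeting can start as late as 14:15 and still end by 14:45.

14:15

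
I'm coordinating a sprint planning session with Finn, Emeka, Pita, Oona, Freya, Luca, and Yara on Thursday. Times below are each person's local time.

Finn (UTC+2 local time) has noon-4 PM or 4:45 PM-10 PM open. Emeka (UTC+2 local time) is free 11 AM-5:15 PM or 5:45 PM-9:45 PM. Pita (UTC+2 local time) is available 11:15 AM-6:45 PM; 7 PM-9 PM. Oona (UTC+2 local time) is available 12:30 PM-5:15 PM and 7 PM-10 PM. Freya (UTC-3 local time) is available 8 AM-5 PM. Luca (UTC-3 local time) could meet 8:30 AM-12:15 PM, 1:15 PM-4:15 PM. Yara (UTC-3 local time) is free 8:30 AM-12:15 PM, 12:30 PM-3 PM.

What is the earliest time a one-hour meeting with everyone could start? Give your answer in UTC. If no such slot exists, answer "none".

Finn in UTC: 10:00-14:00, 14:45-20:00 (subtract 2h to convert from UTC+2).
Emeka in UTC: 09:00-15:15, 15:45-19:45 (subtract 2h to convert from UTC+2).
Pita in UTC: 09:15-16:45, 17:00-19:00 (subtract 2h to convert from UTC+2).
Oona in UTC: 10:30-15:15, 17:00-20:00 (subtract 2h to convert from UTC+2).
Freya in UTC: 11:00-20:00 (add 3h to convert from UTC-3).
Luca in UTC: 11:30-15:15, 16:15-19:15 (add 3h to convert from UTC-3).
Yara in UTC: 11:30-15:15, 15:30-18:00 (add 3h to convert from UTC-3).
Finn ∩ Emeka: 10:00-14:00, 14:45-15:15, 15:45-19:45.
Finn ∩ Emeka ∩ Pita: 10:00-14:00, 14:45-15:15, 15:45-16:45, 17:00-19:00.
Finn ∩ Emeka ∩ Pita ∩ Oona: 10:30-14:00, 14:45-15:15, 17:00-19:00.
Finn ∩ Emeka ∩ Pita ∩ Oona ∩ Freya: 11:00-14:00, 14:45-15:15, 17:00-19:00.
Finn ∩ Emeka ∩ Pita ∩ Oona ∩ Freya ∩ Luca: 11:30-14:00, 14:45-15:15, 17:00-19:00.
Finn ∩ Emeka ∩ Pita ∩ Oona ∩ Freya ∩ Luca ∩ Yara: 11:30-14:00, 14:45-15:15, 17:00-18:00.
The first common window of at least 60 minutes is 11:30-14:00, so the earliest start is 11:30.

11:30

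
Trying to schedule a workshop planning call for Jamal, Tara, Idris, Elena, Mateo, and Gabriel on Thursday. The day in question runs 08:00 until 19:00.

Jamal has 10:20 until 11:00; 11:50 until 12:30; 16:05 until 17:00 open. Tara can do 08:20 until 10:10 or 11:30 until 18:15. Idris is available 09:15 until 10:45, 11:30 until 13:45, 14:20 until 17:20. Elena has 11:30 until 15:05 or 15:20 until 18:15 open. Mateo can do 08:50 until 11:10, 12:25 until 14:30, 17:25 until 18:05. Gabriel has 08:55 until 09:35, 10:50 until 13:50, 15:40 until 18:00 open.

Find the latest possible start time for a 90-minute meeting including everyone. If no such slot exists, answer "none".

Jamal ∩ Tara: 11:50-12:30, 16:05-17:00.
Jamal ∩ Tara ∩ Idris: 11:50-12:30, 16:05-17:00.
Jamal ∩ Tara ∩ Idris ∩ Elena: 11:50-12:30, 16:05-17:00.
Jamal ∩ Tara ∩ Idris ∩ Elena ∩ Mateo: 12:25-12:30.
Jamal ∩ Tara ∩ Idris ∩ Elena ∩ Mateo ∩ Gabriel: 12:25-12:30.
No common window is at least 90 minutes long.

none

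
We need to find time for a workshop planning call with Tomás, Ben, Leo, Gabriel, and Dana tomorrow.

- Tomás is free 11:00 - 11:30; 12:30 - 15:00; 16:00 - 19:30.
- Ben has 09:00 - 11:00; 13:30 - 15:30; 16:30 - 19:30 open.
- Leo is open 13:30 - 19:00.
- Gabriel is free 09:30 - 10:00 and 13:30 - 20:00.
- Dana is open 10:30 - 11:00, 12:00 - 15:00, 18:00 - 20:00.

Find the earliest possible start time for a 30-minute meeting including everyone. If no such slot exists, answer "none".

13:30

Tomás ∩ Ben: 13:30-15:00, 16:30-19:30.
Tomás ∩ Ben ∩ Leo: 13:30-15:00, 16:30-19:00.
Tomás ∩ Ben ∩ Leo ∩ Gabriel: 13:30-15:00, 16:30-19:00.
Tomás ∩ Ben ∩ Leo ∩ Gabriel ∩ Dana: 13:30-15:00, 18:00-19:00.
The first common window of at least 30 minutes is 13:30-15:00, so the earliest start is 13:30.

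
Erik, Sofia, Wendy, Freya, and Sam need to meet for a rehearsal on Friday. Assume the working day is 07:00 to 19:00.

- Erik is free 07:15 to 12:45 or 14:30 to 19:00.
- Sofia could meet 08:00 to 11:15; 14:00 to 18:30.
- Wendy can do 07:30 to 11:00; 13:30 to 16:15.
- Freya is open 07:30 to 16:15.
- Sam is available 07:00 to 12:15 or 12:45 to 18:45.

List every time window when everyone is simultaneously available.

Erik ∩ Sofia: 08:00-11:15, 14:30-18:30.
Erik ∩ Sofia ∩ Wendy: 08:00-11:00, 14:30-16:15.
Erik ∩ Sofia ∩ Wendy ∩ Freya: 08:00-11:00, 14:30-16:15.
Erik ∩ Sofia ∩ Wendy ∩ Freya ∩ Sam: 08:00-11:00, 14:30-16:15.

08:00-11:00, 14:30-16:15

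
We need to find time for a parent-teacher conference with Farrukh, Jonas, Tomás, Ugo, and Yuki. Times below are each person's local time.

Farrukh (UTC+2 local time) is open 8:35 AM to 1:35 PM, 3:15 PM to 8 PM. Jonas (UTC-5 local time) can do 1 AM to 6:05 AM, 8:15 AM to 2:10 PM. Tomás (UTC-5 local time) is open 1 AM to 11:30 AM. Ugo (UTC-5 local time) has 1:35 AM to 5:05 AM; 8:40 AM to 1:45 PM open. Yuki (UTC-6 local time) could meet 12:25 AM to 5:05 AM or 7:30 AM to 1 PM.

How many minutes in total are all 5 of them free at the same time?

380

Farrukh in UTC: 06:35-11:35, 13:15-18:00 (subtract 2h to convert from UTC+2).
Jonas in UTC: 06:00-11:05, 13:15-19:10 (add 5h to convert from UTC-5).
Tomás in UTC: 06:00-16:30 (add 5h to convert from UTC-5).
Ugo in UTC: 06:35-10:05, 13:40-18:45 (add 5h to convert from UTC-5).
Yuki in UTC: 06:25-11:05, 13:30-19:00 (add 6h to convert from UTC-6).
Farrukh ∩ Jonas: 06:35-11:05, 13:15-18:00.
Farrukh ∩ Jonas ∩ Tomás: 06:35-11:05, 13:15-16:30.
Farrukh ∩ Jonas ∩ Tomás ∩ Ugo: 06:35-10:05, 13:40-16:30.
Farrukh ∩ Jonas ∩ Tomás ∩ Ugo ∩ Yuki: 06:35-10:05, 13:40-16:30.
Summing the common windows: 210 + 170 = 380 minutes.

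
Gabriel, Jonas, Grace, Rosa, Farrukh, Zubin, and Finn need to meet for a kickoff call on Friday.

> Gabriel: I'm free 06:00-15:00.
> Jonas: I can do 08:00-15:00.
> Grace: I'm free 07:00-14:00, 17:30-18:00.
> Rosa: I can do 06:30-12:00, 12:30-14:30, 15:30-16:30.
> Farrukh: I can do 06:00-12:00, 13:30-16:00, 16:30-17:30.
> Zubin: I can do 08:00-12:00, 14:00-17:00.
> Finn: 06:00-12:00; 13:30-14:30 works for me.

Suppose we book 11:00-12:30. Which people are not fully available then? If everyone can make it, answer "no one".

Gabriel: free for 11:00-12:30. Jonas: free for 11:00-12:30. Grace: free for 11:00-12:30. Rosa: not fully free for 11:00-12:30. Farrukh: not fully free for 11:00-12:30. Zubin: not fully free for 11:00-12:30. Finn: not fully free for 11:00-12:30.

Farrukh, Finn, Rosa, Zubin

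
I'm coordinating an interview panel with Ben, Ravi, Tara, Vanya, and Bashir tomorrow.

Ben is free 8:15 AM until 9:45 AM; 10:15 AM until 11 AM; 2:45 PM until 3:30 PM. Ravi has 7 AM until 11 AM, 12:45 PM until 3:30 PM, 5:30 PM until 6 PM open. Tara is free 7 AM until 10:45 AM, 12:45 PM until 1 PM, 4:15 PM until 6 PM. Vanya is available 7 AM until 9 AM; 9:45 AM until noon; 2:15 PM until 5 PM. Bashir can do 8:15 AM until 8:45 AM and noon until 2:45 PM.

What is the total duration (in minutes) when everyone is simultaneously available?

Ben ∩ Ravi: 08:15-09:45, 10:15-11:00, 14:45-15:30.
Ben ∩ Ravi ∩ Tara: 08:15-09:45, 10:15-10:45.
Ben ∩ Ravi ∩ Tara ∩ Vanya: 08:15-09:00, 10:15-10:45.
Ben ∩ Ravi ∩ Tara ∩ Vanya ∩ Bashir: 08:15-08:45.
Those are the intersection windows.
That's a single block of 30 minutes.

30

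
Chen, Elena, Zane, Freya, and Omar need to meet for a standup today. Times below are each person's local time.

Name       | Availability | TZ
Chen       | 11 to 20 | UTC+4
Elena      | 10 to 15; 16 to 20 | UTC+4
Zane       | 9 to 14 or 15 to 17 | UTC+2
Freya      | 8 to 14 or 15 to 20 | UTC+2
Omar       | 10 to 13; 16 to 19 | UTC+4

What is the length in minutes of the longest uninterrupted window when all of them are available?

Chen in UTC: 07:00-16:00 (subtract 4h to convert from UTC+4).
Elena in UTC: 06:00-11:00, 12:00-16:00 (subtract 4h to convert from UTC+4).
Zane in UTC: 07:00-12:00, 13:00-15:00 (subtract 2h to convert from UTC+2).
Freya in UTC: 06:00-12:00, 13:00-18:00 (subtract 2h to convert from UTC+2).
Omar in UTC: 06:00-09:00, 12:00-15:00 (subtract 4h to convert from UTC+4).
Chen ∩ Elena: 07:00-11:00, 12:00-16:00.
Chen ∩ Elena ∩ Zane: 07:00-11:00, 13:00-15:00.
Chen ∩ Elena ∩ Zane ∩ Freya: 07:00-11:00, 13:00-15:00.
Chen ∩ Elena ∩ Zane ∩ Freya ∩ Omar: 07:00-09:00, 13:00-15:00.
The longest is 07:00-09:00 at 120 minutes.

120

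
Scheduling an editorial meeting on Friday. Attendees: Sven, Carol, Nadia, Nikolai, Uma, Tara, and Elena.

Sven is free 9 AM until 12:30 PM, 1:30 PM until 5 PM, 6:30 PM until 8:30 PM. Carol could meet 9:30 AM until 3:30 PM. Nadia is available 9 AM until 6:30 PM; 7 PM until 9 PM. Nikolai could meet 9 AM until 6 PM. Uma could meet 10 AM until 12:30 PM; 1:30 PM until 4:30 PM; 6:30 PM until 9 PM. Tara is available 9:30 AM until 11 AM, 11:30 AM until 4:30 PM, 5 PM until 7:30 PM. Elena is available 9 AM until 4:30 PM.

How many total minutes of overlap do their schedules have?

Sven ∩ Carol: 09:30-12:30, 13:30-15:30.
Sven ∩ Carol ∩ Nadia: 09:30-12:30, 13:30-15:30.
Sven ∩ Carol ∩ Nadia ∩ Nikolai: 09:30-12:30, 13:30-15:30.
Sven ∩ Carol ∩ Nadia ∩ Nikolai ∩ Uma: 10:00-12:30, 13:30-15:30.
Sven ∩ Carol ∩ Nadia ∩ Nikolai ∩ Uma ∩ Tara: 10:00-11:00, 11:30-12:30, 13:30-15:30.
Sven ∩ Carol ∩ Nadia ∩ Nikolai ∩ Uma ∩ Tara ∩ Elena: 10:00-11:00, 11:30-12:30, 13:30-15:30.
Summing the common windows: 60 + 60 + 120 = 240 minutes.

240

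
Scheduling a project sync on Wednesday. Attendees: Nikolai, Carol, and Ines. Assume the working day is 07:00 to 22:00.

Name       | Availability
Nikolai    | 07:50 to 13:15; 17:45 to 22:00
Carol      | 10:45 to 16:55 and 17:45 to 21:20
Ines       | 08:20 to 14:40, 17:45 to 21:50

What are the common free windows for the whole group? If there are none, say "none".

10:45-13:15, 17:45-21:20

Nikolai ∩ Carol: 10:45-13:15, 17:45-21:20.
Nikolai ∩ Carol ∩ Ines: 10:45-13:15, 17:45-21:20.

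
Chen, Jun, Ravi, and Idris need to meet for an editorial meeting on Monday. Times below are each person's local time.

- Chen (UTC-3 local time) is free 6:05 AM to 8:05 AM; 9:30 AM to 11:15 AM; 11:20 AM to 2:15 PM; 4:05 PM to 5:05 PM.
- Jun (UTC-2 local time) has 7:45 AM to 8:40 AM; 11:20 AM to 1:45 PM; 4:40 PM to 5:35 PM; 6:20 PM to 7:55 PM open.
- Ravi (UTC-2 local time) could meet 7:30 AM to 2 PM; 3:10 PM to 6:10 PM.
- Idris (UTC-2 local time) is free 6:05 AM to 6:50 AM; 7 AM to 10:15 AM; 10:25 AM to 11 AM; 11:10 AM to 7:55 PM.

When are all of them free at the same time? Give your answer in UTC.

Chen in UTC: 09:05-11:05, 12:30-14:15, 14:20-17:15, 19:05-20:05 (add 3h to convert from UTC-3).
Jun in UTC: 09:45-10:40, 13:20-15:45, 18:40-19:35, 20:20-21:55 (add 2h to convert from UTC-2).
Ravi in UTC: 09:30-16:00, 17:10-20:10 (add 2h to convert from UTC-2).
Idris in UTC: 08:05-08:50, 09:00-12:15, 12:25-13:00, 13:10-21:55 (add 2h to convert from UTC-2).
Chen ∩ Jun: 09:45-10:40, 13:20-14:15, 14:20-15:45, 19:05-19:35.
Chen ∩ Jun ∩ Ravi: 09:45-10:40, 13:20-14:15, 14:20-15:45, 19:05-19:35.
Chen ∩ Jun ∩ Ravi ∩ Idris: 09:45-10:40, 13:20-14:15, 14:20-15:45, 19:05-19:35.

09:45-10:40, 13:20-14:15, 14:20-15:45, 19:05-19:35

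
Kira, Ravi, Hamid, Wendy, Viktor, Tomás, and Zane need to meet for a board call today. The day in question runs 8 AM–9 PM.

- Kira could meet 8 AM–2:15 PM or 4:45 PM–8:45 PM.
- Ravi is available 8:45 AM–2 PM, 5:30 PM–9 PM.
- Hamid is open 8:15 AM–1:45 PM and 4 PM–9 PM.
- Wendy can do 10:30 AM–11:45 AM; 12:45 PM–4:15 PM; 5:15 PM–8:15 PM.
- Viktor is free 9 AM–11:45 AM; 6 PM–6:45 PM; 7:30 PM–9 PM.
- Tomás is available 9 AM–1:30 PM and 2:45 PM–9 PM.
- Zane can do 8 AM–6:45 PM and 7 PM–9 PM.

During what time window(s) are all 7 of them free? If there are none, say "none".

Kira ∩ Ravi: 08:45-14:00, 17:30-20:45.
Kira ∩ Ravi ∩ Hamid: 08:45-13:45, 17:30-20:45.
Kira ∩ Ravi ∩ Hamid ∩ Wendy: 10:30-11:45, 12:45-13:45, 17:30-20:15.
Kira ∩ Ravi ∩ Hamid ∩ Wendy ∩ Viktor: 10:30-11:45, 18:00-18:45, 19:30-20:15.
Kira ∩ Ravi ∩ Hamid ∩ Wendy ∩ Viktor ∩ Tomás: 10:30-11:45, 18:00-18:45, 19:30-20:15.
Kira ∩ Ravi ∩ Hamid ∩ Wendy ∩ Viktor ∩ Tomás ∩ Zane: 10:30-11:45, 18:00-18:45, 19:30-20:15.
So the common availability across everyone is 10:30-11:45, 18:00-18:45, 19:30-20:15.

10:30-11:45, 18:00-18:45, 19:30-20:15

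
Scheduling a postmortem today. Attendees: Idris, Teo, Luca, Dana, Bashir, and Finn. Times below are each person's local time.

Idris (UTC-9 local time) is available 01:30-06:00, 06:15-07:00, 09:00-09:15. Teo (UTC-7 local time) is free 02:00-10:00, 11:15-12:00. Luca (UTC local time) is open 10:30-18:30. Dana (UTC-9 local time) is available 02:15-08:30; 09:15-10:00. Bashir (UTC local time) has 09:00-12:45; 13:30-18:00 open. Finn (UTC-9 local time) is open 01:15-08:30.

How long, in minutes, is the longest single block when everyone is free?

90

Idris in UTC: 10:30-15:00, 15:15-16:00, 18:00-18:15 (add 9h to convert from UTC-9).
Teo in UTC: 09:00-17:00, 18:15-19:00 (add 7h to convert from UTC-7).
Luca in UTC: 10:30-18:30.
Dana in UTC: 11:15-17:30, 18:15-19:00 (add 9h to convert from UTC-9).
Bashir in UTC: 09:00-12:45, 13:30-18:00.
Finn in UTC: 10:15-17:30 (add 9h to convert from UTC-9).
Idris ∩ Teo: 10:30-15:00, 15:15-16:00.
Idris ∩ Teo ∩ Luca: 10:30-15:00, 15:15-16:00.
Idris ∩ Teo ∩ Luca ∩ Dana: 11:15-15:00, 15:15-16:00.
Idris ∩ Teo ∩ Luca ∩ Dana ∩ Bashir: 11:15-12:45, 13:30-15:00, 15:15-16:00.
Idris ∩ Teo ∩ Luca ∩ Dana ∩ Bashir ∩ Finn: 11:15-12:45, 13:30-15:00, 15:15-16:00.
The longest is 11:15-12:45 at 90 minutes.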